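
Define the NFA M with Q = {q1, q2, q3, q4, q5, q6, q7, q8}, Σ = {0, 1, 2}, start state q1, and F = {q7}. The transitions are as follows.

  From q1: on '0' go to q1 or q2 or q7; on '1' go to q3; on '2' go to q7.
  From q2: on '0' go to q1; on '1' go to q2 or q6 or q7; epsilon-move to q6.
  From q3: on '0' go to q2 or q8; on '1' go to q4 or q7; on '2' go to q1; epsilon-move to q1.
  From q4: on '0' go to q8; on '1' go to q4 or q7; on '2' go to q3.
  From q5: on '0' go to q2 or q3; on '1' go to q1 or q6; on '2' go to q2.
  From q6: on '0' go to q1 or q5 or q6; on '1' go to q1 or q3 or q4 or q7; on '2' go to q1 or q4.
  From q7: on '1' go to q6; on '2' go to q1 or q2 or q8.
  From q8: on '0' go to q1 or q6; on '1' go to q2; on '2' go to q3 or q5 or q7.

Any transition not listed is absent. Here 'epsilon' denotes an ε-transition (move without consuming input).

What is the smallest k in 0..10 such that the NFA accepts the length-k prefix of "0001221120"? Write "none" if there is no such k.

1

Start in {q1}.
Read '0': {q1} → {q1, q2, q6, q7}.
None of the earlier sets intersect F, but {q1, q2, q6, q7} does.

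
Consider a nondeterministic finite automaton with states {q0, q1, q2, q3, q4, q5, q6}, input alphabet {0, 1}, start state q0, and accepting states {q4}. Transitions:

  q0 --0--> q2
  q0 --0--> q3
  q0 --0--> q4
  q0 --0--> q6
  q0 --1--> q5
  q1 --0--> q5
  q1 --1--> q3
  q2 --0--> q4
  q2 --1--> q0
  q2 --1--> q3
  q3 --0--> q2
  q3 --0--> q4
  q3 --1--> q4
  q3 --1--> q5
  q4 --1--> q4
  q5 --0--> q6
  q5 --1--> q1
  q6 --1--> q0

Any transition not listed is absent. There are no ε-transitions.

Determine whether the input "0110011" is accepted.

Start in {q0}.
Read '0': {q0} → {q2, q3, q4, q6}.
Read '1': {q2, q3, q4, q6} → {q0, q3, q4, q5}.
Read '1': {q0, q3, q4, q5} → {q1, q4, q5}.
Read '0': {q1, q4, q5} → {q5, q6}.
Read '0': {q5, q6} → {q6}.
Read '1': {q6} → {q0}.
Read '1': {q0} → {q5}.
The final set {q5} contains no accepting state.

No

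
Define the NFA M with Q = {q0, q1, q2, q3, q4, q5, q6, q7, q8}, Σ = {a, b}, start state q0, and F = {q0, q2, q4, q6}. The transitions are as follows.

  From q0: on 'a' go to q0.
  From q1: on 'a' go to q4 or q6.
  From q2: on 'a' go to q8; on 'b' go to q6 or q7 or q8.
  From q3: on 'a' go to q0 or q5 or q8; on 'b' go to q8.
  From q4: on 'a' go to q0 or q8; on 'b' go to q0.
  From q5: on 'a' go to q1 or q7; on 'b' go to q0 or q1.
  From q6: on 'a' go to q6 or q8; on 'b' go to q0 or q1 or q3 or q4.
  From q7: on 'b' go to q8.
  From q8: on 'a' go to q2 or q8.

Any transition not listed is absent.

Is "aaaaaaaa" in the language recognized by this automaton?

Yes

Start in {q0}.
Read 'a': q0→{q0}; now {q0}.
Read 'a': q0→{q0}; now {q0}.
Read 'a': q0→{q0}; now {q0}.
Read 'a': q0→{q0}; now {q0}.
Read 'a': q0→{q0}; now {q0}.
Read 'a': q0→{q0}; now {q0}.
Read 'a': q0→{q0}; now {q0}.
Read 'a': q0→{q0}; now {q0}.
The final set {q0} contains the accepting state q0.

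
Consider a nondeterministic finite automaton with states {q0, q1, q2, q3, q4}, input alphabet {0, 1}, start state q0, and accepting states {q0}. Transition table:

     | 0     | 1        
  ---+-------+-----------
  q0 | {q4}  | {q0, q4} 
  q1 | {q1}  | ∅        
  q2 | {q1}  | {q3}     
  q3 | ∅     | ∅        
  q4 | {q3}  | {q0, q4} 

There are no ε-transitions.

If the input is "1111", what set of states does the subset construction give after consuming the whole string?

Start in {q0}.
Read '1': {q0} → {q0, q4}.
Read '1': {q0, q4} → {q0, q4}.
Read '1': {q0, q4} → {q0, q4}.
Read '1': {q0, q4} → {q0, q4}.

{q0, q4}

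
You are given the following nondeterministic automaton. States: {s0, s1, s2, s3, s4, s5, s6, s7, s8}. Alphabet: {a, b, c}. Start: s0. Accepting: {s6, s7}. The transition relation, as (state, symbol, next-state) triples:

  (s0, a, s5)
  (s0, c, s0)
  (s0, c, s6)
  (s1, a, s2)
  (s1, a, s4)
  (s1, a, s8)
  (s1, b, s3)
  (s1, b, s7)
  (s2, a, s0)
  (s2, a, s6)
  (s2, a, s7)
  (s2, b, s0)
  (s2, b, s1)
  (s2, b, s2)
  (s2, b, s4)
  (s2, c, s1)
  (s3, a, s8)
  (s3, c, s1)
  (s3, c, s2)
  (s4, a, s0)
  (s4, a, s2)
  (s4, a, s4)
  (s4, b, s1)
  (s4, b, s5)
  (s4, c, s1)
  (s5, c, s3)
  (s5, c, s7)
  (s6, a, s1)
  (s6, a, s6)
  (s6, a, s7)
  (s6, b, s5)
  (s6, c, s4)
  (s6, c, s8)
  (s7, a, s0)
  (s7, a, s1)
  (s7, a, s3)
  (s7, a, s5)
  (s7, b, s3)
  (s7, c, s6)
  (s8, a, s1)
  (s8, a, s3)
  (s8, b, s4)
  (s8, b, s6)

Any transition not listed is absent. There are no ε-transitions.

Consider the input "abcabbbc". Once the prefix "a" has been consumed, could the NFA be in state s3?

No

Start in {s0}.
Read 'a': {s0} → {s5}.
State s3 is not in {s5}.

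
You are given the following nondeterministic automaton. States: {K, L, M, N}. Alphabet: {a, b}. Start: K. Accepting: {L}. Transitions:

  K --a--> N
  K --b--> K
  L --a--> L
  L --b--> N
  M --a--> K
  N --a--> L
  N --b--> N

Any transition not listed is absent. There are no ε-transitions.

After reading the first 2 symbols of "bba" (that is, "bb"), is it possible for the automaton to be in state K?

Yes

Start in {K}.
Read 'b': K→{K}; now {K}.
Read 'b': K→{K}; now {K}.
State K is in {K}.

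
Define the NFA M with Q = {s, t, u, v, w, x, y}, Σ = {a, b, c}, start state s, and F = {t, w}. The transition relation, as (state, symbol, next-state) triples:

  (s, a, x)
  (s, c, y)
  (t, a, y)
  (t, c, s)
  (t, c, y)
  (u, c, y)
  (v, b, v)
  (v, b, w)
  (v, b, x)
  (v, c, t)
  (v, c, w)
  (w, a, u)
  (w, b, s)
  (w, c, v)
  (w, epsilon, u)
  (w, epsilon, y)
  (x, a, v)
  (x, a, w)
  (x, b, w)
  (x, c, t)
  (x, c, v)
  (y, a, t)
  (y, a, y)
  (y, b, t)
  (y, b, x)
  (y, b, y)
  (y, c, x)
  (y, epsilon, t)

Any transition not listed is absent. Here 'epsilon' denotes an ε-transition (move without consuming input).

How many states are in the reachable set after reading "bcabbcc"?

Start in {s}.
Read 'b': {s} → ∅.
The set is empty and remains empty for the remaining 6 symbols.
That set has 0 states.

0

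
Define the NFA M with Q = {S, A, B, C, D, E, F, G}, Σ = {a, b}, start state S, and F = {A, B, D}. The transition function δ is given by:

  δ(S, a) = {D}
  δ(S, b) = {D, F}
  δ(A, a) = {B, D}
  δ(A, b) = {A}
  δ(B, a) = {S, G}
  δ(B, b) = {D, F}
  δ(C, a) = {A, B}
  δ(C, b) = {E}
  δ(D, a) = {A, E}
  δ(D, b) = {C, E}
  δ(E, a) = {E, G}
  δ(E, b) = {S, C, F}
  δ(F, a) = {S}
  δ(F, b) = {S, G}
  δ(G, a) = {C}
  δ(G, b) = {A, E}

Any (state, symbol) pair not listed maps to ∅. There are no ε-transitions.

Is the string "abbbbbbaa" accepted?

Yes

Start in {S}.
Read 'a': {S} → {D}.
Read 'b': {D} → {C, E}.
Read 'b': {C, E} → {S, C, E, F}.
Read 'b': {S, C, E, F} → {S, C, D, E, F, G}.
Read 'b': {S, C, D, E, F, G} → {S, A, C, D, E, F, G}.
Read 'b': {S, A, C, D, E, F, G} → {S, A, C, D, E, F, G}.
Read 'b': {S, A, C, D, E, F, G} → {S, A, C, D, E, F, G}.
Read 'a': {S, A, C, D, E, F, G} → {S, A, B, C, D, E, G}.
Read 'a': {S, A, B, C, D, E, G} → {S, A, B, C, D, E, G}.
The final set {S, A, B, C, D, E, G} contains the accepting states A, B, D.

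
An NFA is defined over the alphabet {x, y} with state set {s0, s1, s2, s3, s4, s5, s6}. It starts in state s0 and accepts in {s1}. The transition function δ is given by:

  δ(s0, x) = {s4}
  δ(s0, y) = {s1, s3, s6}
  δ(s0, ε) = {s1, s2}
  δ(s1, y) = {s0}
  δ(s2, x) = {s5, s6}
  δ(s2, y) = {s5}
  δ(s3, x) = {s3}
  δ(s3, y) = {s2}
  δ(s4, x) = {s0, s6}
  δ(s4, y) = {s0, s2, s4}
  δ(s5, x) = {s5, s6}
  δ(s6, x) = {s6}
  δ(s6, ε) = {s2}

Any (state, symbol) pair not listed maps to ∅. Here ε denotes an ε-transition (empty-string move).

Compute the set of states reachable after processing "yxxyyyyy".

{s0, s1, s2, s3, s5, s6}

Start: ε-closure({s0}) = {s0, s1, s2}.
Read 'y': s0→{s1, s3, s6}, s1→{s0}, s2→{s5}; union {s0, s1, s3, s5, s6}; ε-closure = {s0, s1, s2, s3, s5, s6}.
Read 'x': s0→{s4}, s1→∅, s2→{s5, s6}, s3→{s3}, s5→{s5, s6}, s6→{s6}; union {s3, s4, s5, s6}; ε-closure = {s2, s3, s4, s5, s6}.
Read 'x': s2→{s5, s6}, s3→{s3}, s4→{s0, s6}, s5→{s5, s6}, s6→{s6}; union {s0, s3, s5, s6}; ε-closure = {s0, s1, s2, s3, s5, s6}.
Read 'y': s0→{s1, s3, s6}, s1→{s0}, s2→{s5}, s3→{s2}, s5→∅, s6→∅; now {s0, s1, s2, s3, s5, s6}.
Read 'y': s0→{s1, s3, s6}, s1→{s0}, s2→{s5}, s3→{s2}, s5→∅, s6→∅; now {s0, s1, s2, s3, s5, s6}.
Read 'y': s0→{s1, s3, s6}, s1→{s0}, s2→{s5}, s3→{s2}, s5→∅, s6→∅; now {s0, s1, s2, s3, s5, s6}.
Read 'y': s0→{s1, s3, s6}, s1→{s0}, s2→{s5}, s3→{s2}, s5→∅, s6→∅; now {s0, s1, s2, s3, s5, s6}.
Read 'y': s0→{s1, s3, s6}, s1→{s0}, s2→{s5}, s3→{s2}, s5→∅, s6→∅; now {s0, s1, s2, s3, s5, s6}.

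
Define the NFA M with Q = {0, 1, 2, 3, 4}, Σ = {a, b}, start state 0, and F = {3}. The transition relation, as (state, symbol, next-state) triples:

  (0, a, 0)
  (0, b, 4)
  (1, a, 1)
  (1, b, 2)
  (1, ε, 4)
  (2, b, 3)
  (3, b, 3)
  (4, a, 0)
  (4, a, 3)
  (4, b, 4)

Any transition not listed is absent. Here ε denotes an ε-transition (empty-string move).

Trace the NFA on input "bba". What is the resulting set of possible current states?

Start in {0}.
Read 'b': 0→{4}; now {4}.
Read 'b': 4→{4}; now {4}.
Read 'a': 4→{0, 3}; now {0, 3}.

{0, 3}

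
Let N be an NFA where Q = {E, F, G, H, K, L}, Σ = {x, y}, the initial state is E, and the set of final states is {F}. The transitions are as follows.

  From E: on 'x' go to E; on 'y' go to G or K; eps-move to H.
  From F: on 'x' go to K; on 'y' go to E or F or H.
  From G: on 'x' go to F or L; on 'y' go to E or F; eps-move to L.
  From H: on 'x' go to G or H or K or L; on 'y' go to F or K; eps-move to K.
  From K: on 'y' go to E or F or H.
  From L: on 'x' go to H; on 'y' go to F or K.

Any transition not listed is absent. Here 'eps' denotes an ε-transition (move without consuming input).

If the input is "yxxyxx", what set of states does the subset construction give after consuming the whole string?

{E, F, G, H, K, L}

Start: ε-closure({E}) = {E, H, K}.
Read 'y': E→{G, K}, H→{F, K}, K→{E, F, H}; union {E, F, G, H, K}; ε-closure = {E, F, G, H, K, L}.
Read 'x': E→{E}, F→{K}, G→{F, L}, H→{G, H, K, L}, K→∅, L→{H}; now {E, F, G, H, K, L}.
Read 'x': E→{E}, F→{K}, G→{F, L}, H→{G, H, K, L}, K→∅, L→{H}; now {E, F, G, H, K, L}.
Read 'y': E→{G, K}, F→{E, F, H}, G→{E, F}, H→{F, K}, K→{E, F, H}, L→{F, K}; union {E, F, G, H, K}; ε-closure = {E, F, G, H, K, L}.
Read 'x': E→{E}, F→{K}, G→{F, L}, H→{G, H, K, L}, K→∅, L→{H}; now {E, F, G, H, K, L}.
Read 'x': E→{E}, F→{K}, G→{F, L}, H→{G, H, K, L}, K→∅, L→{H}; now {E, F, G, H, K, L}.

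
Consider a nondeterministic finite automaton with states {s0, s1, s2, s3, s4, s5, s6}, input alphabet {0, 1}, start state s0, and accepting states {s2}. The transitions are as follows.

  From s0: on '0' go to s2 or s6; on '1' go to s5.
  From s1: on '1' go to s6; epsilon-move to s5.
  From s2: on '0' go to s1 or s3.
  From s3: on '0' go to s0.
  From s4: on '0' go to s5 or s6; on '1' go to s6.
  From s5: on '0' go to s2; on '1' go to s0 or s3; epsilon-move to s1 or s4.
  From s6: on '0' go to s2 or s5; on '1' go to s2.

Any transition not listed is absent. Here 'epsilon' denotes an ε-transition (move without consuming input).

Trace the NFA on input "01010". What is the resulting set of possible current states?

Start in {s0}.
Read '0': s0→{s2, s6}; now {s2, s6}.
Read '1': s2→∅, s6→{s2}; now {s2}.
Read '0': s2→{s1, s3}; union {s1, s3}; ε-closure = {s1, s3, s4, s5}.
Read '1': s1→{s6}, s3→∅, s4→{s6}, s5→{s0, s3}; now {s0, s3, s6}.
Read '0': s0→{s2, s6}, s3→{s0}, s6→{s2, s5}; union {s0, s2, s5, s6}; ε-closure = {s0, s1, s2, s4, s5, s6}.

{s0, s1, s2, s4, s5, s6}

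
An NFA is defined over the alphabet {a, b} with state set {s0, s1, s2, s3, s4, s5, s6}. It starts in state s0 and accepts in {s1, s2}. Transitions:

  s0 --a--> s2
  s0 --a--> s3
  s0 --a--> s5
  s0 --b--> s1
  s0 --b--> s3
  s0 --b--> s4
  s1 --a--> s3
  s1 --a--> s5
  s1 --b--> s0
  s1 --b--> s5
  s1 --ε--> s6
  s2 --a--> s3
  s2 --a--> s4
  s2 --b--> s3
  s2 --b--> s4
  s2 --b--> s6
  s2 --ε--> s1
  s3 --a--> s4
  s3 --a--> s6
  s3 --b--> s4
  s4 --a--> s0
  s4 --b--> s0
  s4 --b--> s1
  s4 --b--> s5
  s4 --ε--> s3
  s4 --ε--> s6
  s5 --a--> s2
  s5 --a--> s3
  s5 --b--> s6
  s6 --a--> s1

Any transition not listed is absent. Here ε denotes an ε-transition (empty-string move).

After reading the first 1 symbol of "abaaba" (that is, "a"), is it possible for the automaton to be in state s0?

Start in {s0}.
Read 'a': {s0} → {s1, s2, s3, s5, s6}.
State s0 is not in {s1, s2, s3, s5, s6}.

No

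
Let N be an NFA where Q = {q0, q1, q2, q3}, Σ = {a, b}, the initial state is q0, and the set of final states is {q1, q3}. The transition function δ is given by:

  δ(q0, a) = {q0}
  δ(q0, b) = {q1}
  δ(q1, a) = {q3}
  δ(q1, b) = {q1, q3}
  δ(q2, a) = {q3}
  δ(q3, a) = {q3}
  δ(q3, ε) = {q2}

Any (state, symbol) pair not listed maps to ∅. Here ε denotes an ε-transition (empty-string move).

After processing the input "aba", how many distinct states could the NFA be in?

Start in {q0}.
Read 'a': q0→{q0}; now {q0}.
Read 'b': q0→{q1}; now {q1}.
Read 'a': q1→{q3}; union {q3}; ε-closure = {q2, q3}.
That set has 2 states.

2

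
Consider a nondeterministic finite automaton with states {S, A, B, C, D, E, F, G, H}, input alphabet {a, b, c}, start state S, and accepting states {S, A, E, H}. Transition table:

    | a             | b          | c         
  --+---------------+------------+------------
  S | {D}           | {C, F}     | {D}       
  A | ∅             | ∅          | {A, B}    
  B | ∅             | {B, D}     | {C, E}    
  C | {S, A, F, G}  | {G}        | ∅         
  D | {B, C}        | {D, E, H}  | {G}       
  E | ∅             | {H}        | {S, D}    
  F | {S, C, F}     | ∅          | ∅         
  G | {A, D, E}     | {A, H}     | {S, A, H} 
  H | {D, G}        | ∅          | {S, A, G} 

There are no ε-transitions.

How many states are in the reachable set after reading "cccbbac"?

Start in {S}.
Read 'c': {S} → {D}.
Read 'c': {D} → {G}.
Read 'c': {G} → {S, A, H}.
Read 'b': {S, A, H} → {C, F}.
Read 'b': {C, F} → {G}.
Read 'a': {G} → {A, D, E}.
Read 'c': {A, D, E} → {S, A, B, D, G}.
That set has 5 states.

5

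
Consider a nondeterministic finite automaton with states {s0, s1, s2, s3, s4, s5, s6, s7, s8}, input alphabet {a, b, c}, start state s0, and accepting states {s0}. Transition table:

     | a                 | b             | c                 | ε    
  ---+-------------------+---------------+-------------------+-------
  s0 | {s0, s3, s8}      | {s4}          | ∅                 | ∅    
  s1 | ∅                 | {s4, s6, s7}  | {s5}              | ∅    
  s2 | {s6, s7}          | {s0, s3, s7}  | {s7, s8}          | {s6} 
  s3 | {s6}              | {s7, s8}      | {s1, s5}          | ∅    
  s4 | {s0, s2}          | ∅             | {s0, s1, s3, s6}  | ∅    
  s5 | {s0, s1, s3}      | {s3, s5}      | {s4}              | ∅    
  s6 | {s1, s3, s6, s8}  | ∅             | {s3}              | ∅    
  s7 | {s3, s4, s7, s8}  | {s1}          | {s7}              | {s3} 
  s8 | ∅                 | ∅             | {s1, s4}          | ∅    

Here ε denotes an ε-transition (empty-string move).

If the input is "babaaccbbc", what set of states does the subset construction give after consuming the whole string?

{s0, s1, s3, s4, s5, s6, s7}

Start in {s0}.
Read 'b': {s0} → {s4}.
Read 'a': {s4} → {s0, s2, s6}.
Read 'b': {s0, s2, s6} → {s0, s3, s4, s7}.
Read 'a': {s0, s3, s4, s7} → {s0, s2, s3, s4, s6, s7, s8}.
Read 'a': {s0, s2, s3, s4, s6, s7, s8} → {s0, s1, s2, s3, s4, s6, s7, s8}.
Read 'c': {s0, s1, s2, s3, s4, s6, s7, s8} → {s0, s1, s3, s4, s5, s6, s7, s8}.
Read 'c': {s0, s1, s3, s4, s5, s6, s7, s8} → {s0, s1, s3, s4, s5, s6, s7}.
Read 'b': {s0, s1, s3, s4, s5, s6, s7} → {s1, s3, s4, s5, s6, s7, s8}.
Read 'b': {s1, s3, s4, s5, s6, s7, s8} → {s1, s3, s4, s5, s6, s7, s8}.
Read 'c': {s1, s3, s4, s5, s6, s7, s8} → {s0, s1, s3, s4, s5, s6, s7}.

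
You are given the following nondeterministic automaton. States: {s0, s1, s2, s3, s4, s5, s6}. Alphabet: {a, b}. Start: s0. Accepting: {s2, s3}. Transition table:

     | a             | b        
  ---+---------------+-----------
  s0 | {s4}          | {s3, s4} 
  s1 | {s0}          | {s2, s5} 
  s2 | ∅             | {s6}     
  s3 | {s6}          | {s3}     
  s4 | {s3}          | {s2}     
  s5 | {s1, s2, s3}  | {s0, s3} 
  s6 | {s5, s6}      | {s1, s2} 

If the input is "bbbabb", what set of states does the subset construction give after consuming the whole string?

{s2, s3, s4, s5, s6}

Start in {s0}.
Read 'b': s0→{s3, s4}; now {s3, s4}.
Read 'b': s3→{s3}, s4→{s2}; now {s2, s3}.
Read 'b': s2→{s6}, s3→{s3}; now {s3, s6}.
Read 'a': s3→{s6}, s6→{s5, s6}; now {s5, s6}.
Read 'b': s5→{s0, s3}, s6→{s1, s2}; now {s0, s1, s2, s3}.
Read 'b': s0→{s3, s4}, s1→{s2, s5}, s2→{s6}, s3→{s3}; now {s2, s3, s4, s5, s6}.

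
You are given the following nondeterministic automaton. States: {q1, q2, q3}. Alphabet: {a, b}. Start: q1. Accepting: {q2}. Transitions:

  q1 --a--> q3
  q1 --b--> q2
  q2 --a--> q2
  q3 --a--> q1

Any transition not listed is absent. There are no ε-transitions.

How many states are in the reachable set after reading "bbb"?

Start in {q1}.
Read 'b': q1→{q2}; now {q2}.
Read 'b': q2→∅; now ∅.
The set is empty and remains empty for the remaining 1 symbol.
That set has 0 states.

0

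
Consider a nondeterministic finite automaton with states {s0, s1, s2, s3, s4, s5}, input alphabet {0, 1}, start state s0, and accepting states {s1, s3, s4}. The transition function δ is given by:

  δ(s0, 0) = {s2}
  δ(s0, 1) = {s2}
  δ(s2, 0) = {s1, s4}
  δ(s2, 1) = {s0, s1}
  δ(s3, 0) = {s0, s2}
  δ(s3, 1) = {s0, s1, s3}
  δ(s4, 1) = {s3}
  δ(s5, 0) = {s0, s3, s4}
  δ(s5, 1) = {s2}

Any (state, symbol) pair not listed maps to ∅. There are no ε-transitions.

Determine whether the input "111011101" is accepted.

Start in {s0}.
Read '1': {s0} → {s2}.
Read '1': {s2} → {s0, s1}.
Read '1': {s0, s1} → {s2}.
Read '0': {s2} → {s1, s4}.
Read '1': {s1, s4} → {s3}.
Read '1': {s3} → {s0, s1, s3}.
Read '1': {s0, s1, s3} → {s0, s1, s2, s3}.
Read '0': {s0, s1, s2, s3} → {s0, s1, s2, s4}.
Read '1': {s0, s1, s2, s4} → {s0, s1, s2, s3}.
The final set {s0, s1, s2, s3} contains the accepting states s1, s3.

Yes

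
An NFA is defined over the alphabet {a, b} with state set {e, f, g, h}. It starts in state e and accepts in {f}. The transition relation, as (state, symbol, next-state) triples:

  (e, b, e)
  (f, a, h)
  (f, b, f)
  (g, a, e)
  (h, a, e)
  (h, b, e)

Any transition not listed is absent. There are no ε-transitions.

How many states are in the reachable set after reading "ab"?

Start in {e}.
Read 'a': {e} → ∅.
The set is empty and remains empty for the remaining 1 symbol.
That set has 0 states.

0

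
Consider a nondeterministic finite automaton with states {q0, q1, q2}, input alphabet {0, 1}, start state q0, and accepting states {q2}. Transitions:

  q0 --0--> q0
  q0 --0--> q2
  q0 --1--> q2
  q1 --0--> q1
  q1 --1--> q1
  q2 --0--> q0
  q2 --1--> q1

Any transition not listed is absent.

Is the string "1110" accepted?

Start in {q0}.
Read '1': {q0} → {q2}.
Read '1': {q2} → {q1}.
Read '1': {q1} → {q1}.
Read '0': {q1} → {q1}.
The final set {q1} contains no accepting state.

No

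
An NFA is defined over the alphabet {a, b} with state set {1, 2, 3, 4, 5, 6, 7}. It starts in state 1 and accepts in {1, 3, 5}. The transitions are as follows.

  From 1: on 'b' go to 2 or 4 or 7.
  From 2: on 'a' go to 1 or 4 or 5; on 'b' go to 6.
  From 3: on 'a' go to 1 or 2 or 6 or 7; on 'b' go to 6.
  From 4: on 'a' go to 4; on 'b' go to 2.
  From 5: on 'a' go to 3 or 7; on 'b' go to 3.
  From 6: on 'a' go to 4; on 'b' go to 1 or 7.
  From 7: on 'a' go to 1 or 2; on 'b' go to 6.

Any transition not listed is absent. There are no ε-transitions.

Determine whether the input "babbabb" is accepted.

Yes

Start in {1}.
Read 'b': 1→{2, 4, 7}; now {2, 4, 7}.
Read 'a': 2→{1, 4, 5}, 4→{4}, 7→{1, 2}; now {1, 2, 4, 5}.
Read 'b': 1→{2, 4, 7}, 2→{6}, 4→{2}, 5→{3}; now {2, 3, 4, 6, 7}.
Read 'b': 2→{6}, 3→{6}, 4→{2}, 6→{1, 7}, 7→{6}; now {1, 2, 6, 7}.
Read 'a': 1→∅, 2→{1, 4, 5}, 6→{4}, 7→{1, 2}; now {1, 2, 4, 5}.
Read 'b': 1→{2, 4, 7}, 2→{6}, 4→{2}, 5→{3}; now {2, 3, 4, 6, 7}.
Read 'b': 2→{6}, 3→{6}, 4→{2}, 6→{1, 7}, 7→{6}; now {1, 2, 6, 7}.
The final set {1, 2, 6, 7} contains the accepting state 1.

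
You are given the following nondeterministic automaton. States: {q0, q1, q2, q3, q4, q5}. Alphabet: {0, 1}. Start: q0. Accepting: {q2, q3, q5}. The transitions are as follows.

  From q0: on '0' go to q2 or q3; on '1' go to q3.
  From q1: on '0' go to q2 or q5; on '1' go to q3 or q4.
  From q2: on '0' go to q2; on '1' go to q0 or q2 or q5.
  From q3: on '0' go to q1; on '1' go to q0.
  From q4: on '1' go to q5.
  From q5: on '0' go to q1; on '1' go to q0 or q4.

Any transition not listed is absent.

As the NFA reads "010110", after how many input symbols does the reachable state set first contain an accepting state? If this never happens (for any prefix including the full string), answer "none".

Start in {q0}.
Read '0': q0→{q2, q3}; now {q2, q3}.
None of the earlier sets intersect F, but {q2, q3} does.

1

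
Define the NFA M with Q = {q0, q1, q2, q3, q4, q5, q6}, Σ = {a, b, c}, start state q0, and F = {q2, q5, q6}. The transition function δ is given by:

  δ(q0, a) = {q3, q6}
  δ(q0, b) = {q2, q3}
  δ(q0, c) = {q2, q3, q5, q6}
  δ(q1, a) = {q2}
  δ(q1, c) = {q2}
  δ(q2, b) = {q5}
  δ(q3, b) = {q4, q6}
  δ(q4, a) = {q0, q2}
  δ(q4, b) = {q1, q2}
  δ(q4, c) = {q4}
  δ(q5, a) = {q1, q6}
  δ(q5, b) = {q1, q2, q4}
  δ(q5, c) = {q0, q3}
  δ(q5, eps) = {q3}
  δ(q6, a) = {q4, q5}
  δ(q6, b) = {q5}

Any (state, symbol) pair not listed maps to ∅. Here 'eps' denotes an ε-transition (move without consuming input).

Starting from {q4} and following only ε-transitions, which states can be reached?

{q4}

Begin with {q4}.
No ε-moves leave this set, so the closure equals the set itself.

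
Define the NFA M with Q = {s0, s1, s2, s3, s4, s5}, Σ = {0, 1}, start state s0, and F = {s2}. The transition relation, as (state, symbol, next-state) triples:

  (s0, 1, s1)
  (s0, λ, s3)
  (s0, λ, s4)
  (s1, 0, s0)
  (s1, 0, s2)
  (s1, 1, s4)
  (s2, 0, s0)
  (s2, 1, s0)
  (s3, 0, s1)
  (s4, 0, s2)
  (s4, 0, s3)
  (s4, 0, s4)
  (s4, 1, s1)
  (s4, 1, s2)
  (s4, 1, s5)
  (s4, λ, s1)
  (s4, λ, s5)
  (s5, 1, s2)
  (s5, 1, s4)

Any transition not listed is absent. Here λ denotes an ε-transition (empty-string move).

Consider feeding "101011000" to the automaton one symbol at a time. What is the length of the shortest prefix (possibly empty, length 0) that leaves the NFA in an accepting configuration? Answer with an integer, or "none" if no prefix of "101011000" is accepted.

Start: ε-closure({s0}) = {s0, s1, s3, s4, s5}.
Read '1': {s0, s1, s3, s4, s5} → {s1, s2, s4, s5}.
None of the earlier sets intersect F, but {s1, s2, s4, s5} does.

1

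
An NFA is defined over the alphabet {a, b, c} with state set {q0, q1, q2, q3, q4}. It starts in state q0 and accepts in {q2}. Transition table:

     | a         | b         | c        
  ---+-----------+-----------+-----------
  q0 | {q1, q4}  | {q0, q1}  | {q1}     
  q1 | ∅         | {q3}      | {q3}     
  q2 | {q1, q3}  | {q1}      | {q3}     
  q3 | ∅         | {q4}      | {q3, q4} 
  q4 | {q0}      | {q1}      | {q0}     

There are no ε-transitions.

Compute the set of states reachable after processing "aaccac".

∅

Start in {q0}.
Read 'a': {q0} → {q1, q4}.
Read 'a': {q1, q4} → {q0}.
Read 'c': {q0} → {q1}.
Read 'c': {q1} → {q3}.
Read 'a': {q3} → ∅.
The set is empty and remains empty for the remaining 1 symbol.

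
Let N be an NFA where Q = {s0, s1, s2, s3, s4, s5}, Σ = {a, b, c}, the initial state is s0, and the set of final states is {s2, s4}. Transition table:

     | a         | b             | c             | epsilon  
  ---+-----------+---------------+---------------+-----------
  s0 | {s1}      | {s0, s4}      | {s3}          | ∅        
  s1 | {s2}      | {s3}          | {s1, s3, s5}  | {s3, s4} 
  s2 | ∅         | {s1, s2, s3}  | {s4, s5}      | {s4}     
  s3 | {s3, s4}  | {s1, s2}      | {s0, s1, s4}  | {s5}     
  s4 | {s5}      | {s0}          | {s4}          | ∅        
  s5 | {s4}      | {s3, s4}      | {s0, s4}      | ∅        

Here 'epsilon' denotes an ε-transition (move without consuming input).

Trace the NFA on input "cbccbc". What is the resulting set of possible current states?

{s0, s1, s3, s4, s5}

Start in {s0}.
Read 'c': s0→{s3}; union {s3}; ε-closure = {s3, s5}.
Read 'b': s3→{s1, s2}, s5→{s3, s4}; union {s1, s2, s3, s4}; ε-closure = {s1, s2, s3, s4, s5}.
Read 'c': s1→{s1, s3, s5}, s2→{s4, s5}, s3→{s0, s1, s4}, s4→{s4}, s5→{s0, s4}; now {s0, s1, s3, s4, s5}.
Read 'c': s0→{s3}, s1→{s1, s3, s5}, s3→{s0, s1, s4}, s4→{s4}, s5→{s0, s4}; now {s0, s1, s3, s4, s5}.
Read 'b': s0→{s0, s4}, s1→{s3}, s3→{s1, s2}, s4→{s0}, s5→{s3, s4}; union {s0, s1, s2, s3, s4}; ε-closure = {s0, s1, s2, s3, s4, s5}.
Read 'c': s0→{s3}, s1→{s1, s3, s5}, s2→{s4, s5}, s3→{s0, s1, s4}, s4→{s4}, s5→{s0, s4}; now {s0, s1, s3, s4, s5}.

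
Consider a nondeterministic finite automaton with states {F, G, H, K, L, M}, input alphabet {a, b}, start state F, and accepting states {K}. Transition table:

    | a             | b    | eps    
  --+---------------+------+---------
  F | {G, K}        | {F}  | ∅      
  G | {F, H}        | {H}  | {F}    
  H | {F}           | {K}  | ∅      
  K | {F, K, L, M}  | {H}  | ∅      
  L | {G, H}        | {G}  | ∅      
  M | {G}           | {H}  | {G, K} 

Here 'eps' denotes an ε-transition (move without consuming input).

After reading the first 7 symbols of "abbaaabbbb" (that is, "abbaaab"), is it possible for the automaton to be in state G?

Yes

Start in {F}.
Read 'a': F→{G, K}; union {G, K}; ε-closure = {F, G, K}.
Read 'b': F→{F}, G→{H}, K→{H}; now {F, H}.
Read 'b': F→{F}, H→{K}; now {F, K}.
Read 'a': F→{G, K}, K→{F, K, L, M}; now {F, G, K, L, M}.
Read 'a': F→{G, K}, G→{F, H}, K→{F, K, L, M}, L→{G, H}, M→{G}; now {F, G, H, K, L, M}.
Read 'a': F→{G, K}, G→{F, H}, H→{F}, K→{F, K, L, M}, L→{G, H}, M→{G}; now {F, G, H, K, L, M}.
Read 'b': F→{F}, G→{H}, H→{K}, K→{H}, L→{G}, M→{H}; now {F, G, H, K}.
State G is in {F, G, H, K}.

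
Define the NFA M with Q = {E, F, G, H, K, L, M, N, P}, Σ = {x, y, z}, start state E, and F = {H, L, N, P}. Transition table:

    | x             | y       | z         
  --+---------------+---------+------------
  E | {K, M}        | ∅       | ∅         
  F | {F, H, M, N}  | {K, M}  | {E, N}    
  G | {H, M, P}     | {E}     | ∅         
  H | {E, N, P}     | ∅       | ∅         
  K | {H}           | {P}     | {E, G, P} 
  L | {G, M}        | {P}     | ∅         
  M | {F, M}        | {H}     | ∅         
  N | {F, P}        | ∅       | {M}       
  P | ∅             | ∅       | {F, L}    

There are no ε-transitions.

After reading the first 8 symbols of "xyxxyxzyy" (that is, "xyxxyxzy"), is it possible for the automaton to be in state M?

Yes

Start in {E}.
Read 'x': {E} → {K, M}.
Read 'y': {K, M} → {H, P}.
Read 'x': {H, P} → {E, N, P}.
Read 'x': {E, N, P} → {F, K, M, P}.
Read 'y': {F, K, M, P} → {H, K, M, P}.
Read 'x': {H, K, M, P} → {E, F, H, M, N, P}.
Read 'z': {E, F, H, M, N, P} → {E, F, L, M, N}.
Read 'y': {E, F, L, M, N} → {H, K, M, P}.
State M is in {H, K, M, P}.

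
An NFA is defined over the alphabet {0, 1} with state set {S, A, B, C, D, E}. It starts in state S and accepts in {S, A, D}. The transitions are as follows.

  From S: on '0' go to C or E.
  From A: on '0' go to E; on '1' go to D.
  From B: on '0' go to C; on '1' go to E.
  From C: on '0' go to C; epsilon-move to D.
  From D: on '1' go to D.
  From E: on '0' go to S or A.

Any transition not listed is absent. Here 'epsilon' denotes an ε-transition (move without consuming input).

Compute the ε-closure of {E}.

Begin with {E}.
No ε-moves leave this set, so the closure equals the set itself.

{E}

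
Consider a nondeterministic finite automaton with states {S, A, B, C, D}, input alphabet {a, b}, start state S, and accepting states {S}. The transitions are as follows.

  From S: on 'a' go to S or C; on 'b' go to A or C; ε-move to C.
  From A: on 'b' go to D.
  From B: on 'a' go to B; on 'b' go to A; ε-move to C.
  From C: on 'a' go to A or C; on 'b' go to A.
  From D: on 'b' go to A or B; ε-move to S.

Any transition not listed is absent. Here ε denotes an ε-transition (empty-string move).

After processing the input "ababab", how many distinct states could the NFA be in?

4

Start: ε-closure({S}) = {S, C}.
Read 'a': {S, C} → {S, A, C}.
Read 'b': {S, A, C} → {S, A, C, D}.
Read 'a': {S, A, C, D} → {S, A, C}.
Read 'b': {S, A, C} → {S, A, C, D}.
Read 'a': {S, A, C, D} → {S, A, C}.
Read 'b': {S, A, C} → {S, A, C, D}.
That set has 4 states.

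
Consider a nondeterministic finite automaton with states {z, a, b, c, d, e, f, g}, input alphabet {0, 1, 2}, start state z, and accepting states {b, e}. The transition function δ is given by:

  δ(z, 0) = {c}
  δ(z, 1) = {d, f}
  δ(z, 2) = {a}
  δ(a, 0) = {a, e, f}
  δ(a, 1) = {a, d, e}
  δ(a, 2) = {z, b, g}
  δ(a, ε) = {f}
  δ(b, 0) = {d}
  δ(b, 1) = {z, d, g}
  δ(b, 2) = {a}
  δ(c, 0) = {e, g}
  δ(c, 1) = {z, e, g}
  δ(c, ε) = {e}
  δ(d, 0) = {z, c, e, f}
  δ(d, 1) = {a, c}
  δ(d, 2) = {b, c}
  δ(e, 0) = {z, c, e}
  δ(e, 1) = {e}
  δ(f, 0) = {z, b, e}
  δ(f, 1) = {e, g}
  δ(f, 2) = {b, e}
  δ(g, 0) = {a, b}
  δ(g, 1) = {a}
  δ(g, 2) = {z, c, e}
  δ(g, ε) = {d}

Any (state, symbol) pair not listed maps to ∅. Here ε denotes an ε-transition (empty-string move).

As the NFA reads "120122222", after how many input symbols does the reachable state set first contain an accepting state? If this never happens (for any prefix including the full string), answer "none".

2

Start in {z}.
Read '1': z→{d, f}; now {d, f}.
Read '2': d→{b, c}, f→{b, e}; now {b, c, e}.
None of the earlier sets intersect F, but {b, c, e} does.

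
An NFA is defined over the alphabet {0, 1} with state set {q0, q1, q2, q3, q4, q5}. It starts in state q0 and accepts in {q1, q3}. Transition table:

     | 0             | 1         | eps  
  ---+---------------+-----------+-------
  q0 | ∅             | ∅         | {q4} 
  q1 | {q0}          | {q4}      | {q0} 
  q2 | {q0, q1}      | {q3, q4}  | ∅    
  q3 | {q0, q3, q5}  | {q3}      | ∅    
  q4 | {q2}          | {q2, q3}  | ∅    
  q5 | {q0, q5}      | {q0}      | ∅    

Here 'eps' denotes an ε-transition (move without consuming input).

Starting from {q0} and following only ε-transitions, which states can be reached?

{q0, q4}

Begin with {q0}.
ε-move q0 → q4; add q4.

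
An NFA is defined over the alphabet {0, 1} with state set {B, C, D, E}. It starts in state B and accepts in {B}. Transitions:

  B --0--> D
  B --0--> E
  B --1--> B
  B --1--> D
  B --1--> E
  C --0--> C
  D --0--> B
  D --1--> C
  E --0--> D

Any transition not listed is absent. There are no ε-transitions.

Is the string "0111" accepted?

No

Start in {B}.
Read '0': B→{D, E}; now {D, E}.
Read '1': D→{C}, E→∅; now {C}.
Read '1': C→∅; now ∅.
The set is empty and remains empty for the remaining 1 symbol.
The final set ∅ contains no accepting state.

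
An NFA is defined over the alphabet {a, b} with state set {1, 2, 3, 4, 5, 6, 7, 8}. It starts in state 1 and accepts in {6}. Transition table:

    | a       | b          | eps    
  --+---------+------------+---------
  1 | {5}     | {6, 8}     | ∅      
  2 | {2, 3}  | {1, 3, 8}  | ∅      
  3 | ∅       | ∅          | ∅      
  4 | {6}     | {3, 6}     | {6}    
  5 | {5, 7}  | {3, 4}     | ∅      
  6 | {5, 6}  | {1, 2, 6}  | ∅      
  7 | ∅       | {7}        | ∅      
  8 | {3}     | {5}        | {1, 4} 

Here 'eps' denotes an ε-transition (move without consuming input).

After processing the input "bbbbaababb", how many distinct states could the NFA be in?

7

Start in {1}.
Read 'b': 1→{6, 8}; union {6, 8}; ε-closure = {1, 4, 6, 8}.
Read 'b': 1→{6, 8}, 4→{3, 6}, 6→{1, 2, 6}, 8→{5}; union {1, 2, 3, 5, 6, 8}; ε-closure = {1, 2, 3, 4, 5, 6, 8}.
Read 'b': 1→{6, 8}, 2→{1, 3, 8}, 3→∅, 4→{3, 6}, 5→{3, 4}, 6→{1, 2, 6}, 8→{5}; now {1, 2, 3, 4, 5, 6, 8}.
Read 'b': 1→{6, 8}, 2→{1, 3, 8}, 3→∅, 4→{3, 6}, 5→{3, 4}, 6→{1, 2, 6}, 8→{5}; now {1, 2, 3, 4, 5, 6, 8}.
Read 'a': 1→{5}, 2→{2, 3}, 3→∅, 4→{6}, 5→{5, 7}, 6→{5, 6}, 8→{3}; now {2, 3, 5, 6, 7}.
Read 'a': 2→{2, 3}, 3→∅, 5→{5, 7}, 6→{5, 6}, 7→∅; now {2, 3, 5, 6, 7}.
Read 'b': 2→{1, 3, 8}, 3→∅, 5→{3, 4}, 6→{1, 2, 6}, 7→{7}; now {1, 2, 3, 4, 6, 7, 8}.
Read 'a': 1→{5}, 2→{2, 3}, 3→∅, 4→{6}, 6→{5, 6}, 7→∅, 8→{3}; now {2, 3, 5, 6}.
Read 'b': 2→{1, 3, 8}, 3→∅, 5→{3, 4}, 6→{1, 2, 6}; now {1, 2, 3, 4, 6, 8}.
Read 'b': 1→{6, 8}, 2→{1, 3, 8}, 3→∅, 4→{3, 6}, 6→{1, 2, 6}, 8→{5}; union {1, 2, 3, 5, 6, 8}; ε-closure = {1, 2, 3, 4, 5, 6, 8}.
That set has 7 states.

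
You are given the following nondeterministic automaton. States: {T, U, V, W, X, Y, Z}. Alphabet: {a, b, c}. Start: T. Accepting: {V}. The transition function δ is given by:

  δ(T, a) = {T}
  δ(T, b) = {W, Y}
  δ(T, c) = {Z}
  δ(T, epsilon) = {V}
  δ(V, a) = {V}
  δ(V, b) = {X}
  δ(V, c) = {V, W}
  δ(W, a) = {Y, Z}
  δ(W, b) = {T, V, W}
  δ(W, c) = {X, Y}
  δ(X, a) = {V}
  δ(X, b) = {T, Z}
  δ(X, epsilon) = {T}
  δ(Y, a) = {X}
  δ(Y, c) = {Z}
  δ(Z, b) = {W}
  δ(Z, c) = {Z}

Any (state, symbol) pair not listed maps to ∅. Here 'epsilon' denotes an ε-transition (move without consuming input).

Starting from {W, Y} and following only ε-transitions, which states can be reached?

{W, Y}

Begin with {W, Y}.
No ε-moves leave this set, so the closure equals the set itself.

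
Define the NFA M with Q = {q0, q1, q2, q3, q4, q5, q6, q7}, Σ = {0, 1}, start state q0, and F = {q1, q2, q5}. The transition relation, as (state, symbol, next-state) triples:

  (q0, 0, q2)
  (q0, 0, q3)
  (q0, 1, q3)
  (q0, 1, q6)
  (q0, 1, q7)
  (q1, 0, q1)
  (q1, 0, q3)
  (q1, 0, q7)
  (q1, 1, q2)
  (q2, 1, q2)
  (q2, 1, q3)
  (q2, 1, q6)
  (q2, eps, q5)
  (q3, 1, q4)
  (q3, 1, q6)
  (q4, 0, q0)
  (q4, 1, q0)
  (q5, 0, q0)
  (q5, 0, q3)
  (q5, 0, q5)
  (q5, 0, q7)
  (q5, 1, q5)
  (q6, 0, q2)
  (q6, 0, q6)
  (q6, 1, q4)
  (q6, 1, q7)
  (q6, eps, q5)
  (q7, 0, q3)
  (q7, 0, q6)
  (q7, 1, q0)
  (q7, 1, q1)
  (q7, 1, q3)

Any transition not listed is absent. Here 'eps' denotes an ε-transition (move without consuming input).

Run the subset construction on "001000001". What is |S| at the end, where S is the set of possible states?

Start in {q0}.
Read '0': q0→{q2, q3}; union {q2, q3}; ε-closure = {q2, q3, q5}.
Read '0': q2→∅, q3→∅, q5→{q0, q3, q5, q7}; now {q0, q3, q5, q7}.
Read '1': q0→{q3, q6, q7}, q3→{q4, q6}, q5→{q5}, q7→{q0, q1, q3}; now {q0, q1, q3, q4, q5, q6, q7}.
Read '0': q0→{q2, q3}, q1→{q1, q3, q7}, q3→∅, q4→{q0}, q5→{q0, q3, q5, q7}, q6→{q2, q6}, q7→{q3, q6}; now {q0, q1, q2, q3, q5, q6, q7}.
Read '0': q0→{q2, q3}, q1→{q1, q3, q7}, q2→∅, q3→∅, q5→{q0, q3, q5, q7}, q6→{q2, q6}, q7→{q3, q6}; now {q0, q1, q2, q3, q5, q6, q7}.
Read '0': q0→{q2, q3}, q1→{q1, q3, q7}, q2→∅, q3→∅, q5→{q0, q3, q5, q7}, q6→{q2, q6}, q7→{q3, q6}; now {q0, q1, q2, q3, q5, q6, q7}.
Read '0': q0→{q2, q3}, q1→{q1, q3, q7}, q2→∅, q3→∅, q5→{q0, q3, q5, q7}, q6→{q2, q6}, q7→{q3, q6}; now {q0, q1, q2, q3, q5, q6, q7}.
Read '0': q0→{q2, q3}, q1→{q1, q3, q7}, q2→∅, q3→∅, q5→{q0, q3, q5, q7}, q6→{q2, q6}, q7→{q3, q6}; now {q0, q1, q2, q3, q5, q6, q7}.
Read '1': q0→{q3, q6, q7}, q1→{q2}, q2→{q2, q3, q6}, q3→{q4, q6}, q5→{q5}, q6→{q4, q7}, q7→{q0, q1, q3}; now {q0, q1, q2, q3, q4, q5, q6, q7}.
That set has 8 states.

8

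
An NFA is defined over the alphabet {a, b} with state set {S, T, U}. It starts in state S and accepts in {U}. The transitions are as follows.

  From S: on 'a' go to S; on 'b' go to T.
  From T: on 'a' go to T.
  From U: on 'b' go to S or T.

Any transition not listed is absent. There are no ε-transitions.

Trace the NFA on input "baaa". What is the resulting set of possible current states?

{T}

Start in {S}.
Read 'b': S→{T}; now {T}.
Read 'a': T→{T}; now {T}.
Read 'a': T→{T}; now {T}.
Read 'a': T→{T}; now {T}.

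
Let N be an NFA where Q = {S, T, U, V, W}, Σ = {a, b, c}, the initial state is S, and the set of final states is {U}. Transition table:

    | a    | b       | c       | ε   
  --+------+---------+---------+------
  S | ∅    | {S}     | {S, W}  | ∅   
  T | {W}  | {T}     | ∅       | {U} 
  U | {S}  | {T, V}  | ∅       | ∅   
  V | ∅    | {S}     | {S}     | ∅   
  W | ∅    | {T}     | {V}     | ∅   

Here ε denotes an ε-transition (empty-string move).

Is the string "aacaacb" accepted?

No

Start in {S}.
Read 'a': {S} → ∅.
The set is empty and remains empty for the remaining 6 symbols.
The final set ∅ contains no accepting state.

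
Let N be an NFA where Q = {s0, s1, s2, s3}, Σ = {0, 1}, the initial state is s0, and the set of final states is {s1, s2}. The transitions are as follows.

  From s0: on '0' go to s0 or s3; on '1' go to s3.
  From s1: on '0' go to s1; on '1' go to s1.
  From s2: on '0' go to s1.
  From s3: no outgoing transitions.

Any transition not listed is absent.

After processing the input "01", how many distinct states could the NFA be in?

Start in {s0}.
Read '0': {s0} → {s0, s3}.
Read '1': {s0, s3} → {s3}.
That set has 1 state.

1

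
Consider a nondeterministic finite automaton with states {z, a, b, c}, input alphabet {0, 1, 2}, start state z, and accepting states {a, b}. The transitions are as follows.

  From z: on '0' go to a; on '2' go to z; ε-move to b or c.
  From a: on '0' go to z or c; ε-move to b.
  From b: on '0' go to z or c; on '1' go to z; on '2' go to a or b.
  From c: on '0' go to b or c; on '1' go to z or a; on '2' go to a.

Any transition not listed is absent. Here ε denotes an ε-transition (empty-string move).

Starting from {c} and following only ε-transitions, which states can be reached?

{c}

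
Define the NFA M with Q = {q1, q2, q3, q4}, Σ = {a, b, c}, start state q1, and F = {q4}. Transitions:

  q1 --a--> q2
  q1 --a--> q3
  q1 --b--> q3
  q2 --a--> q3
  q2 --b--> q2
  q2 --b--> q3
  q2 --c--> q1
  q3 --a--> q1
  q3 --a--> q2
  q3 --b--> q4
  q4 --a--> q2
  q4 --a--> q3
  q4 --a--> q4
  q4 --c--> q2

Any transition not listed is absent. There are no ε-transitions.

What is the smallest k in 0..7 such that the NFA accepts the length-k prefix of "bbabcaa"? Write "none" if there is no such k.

2

Start in {q1}.
Read 'b': q1→{q3}; now {q3}.
Read 'b': q3→{q4}; now {q4}.
None of the earlier sets intersect F, but {q4} does.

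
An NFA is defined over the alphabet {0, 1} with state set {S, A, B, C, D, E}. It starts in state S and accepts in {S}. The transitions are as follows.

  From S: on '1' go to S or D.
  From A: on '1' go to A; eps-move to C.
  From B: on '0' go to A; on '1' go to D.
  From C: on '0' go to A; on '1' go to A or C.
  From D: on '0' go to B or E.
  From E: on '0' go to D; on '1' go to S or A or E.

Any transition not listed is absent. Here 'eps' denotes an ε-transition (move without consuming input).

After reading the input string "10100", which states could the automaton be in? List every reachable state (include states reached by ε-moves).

{A, B, C, D, E}

Start in {S}.
Read '1': {S} → {S, D}.
Read '0': {S, D} → {B, E}.
Read '1': {B, E} → {S, A, C, D, E}.
Read '0': {S, A, C, D, E} → {A, B, C, D, E}.
Read '0': {A, B, C, D, E} → {A, B, C, D, E}.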